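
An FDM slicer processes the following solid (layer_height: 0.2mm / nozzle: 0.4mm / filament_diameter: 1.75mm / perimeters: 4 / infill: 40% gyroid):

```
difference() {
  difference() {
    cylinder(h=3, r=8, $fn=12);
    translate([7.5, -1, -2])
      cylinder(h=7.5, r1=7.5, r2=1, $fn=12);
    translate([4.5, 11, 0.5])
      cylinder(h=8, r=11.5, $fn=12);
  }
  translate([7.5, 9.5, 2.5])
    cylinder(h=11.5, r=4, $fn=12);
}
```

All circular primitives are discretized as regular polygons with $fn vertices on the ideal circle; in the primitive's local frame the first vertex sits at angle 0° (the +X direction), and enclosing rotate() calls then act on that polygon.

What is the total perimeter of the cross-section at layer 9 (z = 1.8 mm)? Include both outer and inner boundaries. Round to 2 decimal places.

42.61 mm

At z = 1.8 mm: the r=8 cylinder gives a regular 12-gon of circumradius 8 (constant along its height) (perimeter = 2·12·8.000·sin(180°/12) = 49.69 mm); the cone at (7.5, -1) contributes a regular 12-gon of circumradius 4.207 (interpolated between r1=7.5 and r2=1 at t=0.507) (perimeter = 2·12·4.207·sin(180°/12) = 26.13 mm); the r=11.5 cylinder at (4.5, 11) gives a regular 12-gon of circumradius 11.5 (constant along its height) (perimeter = 2·12·11.500·sin(180°/12) = 71.43 mm); After the difference (first − rest): starting from the r=8 cylinder, the cone at (7.5, -1) partially overlaps it — only the 25.56 mm² overlap (of its 53.09 mm²) is removed, clipping the outline; the r=11.5 cylinder at (4.5, 11) partially overlaps it — only the 62.31 mm² overlap (of its 396.75 mm²) is removed, clipping the outline — boundary = 42.61 mm; the cylinder at (7.5, 9.5) is not intersected at this z (z outside [2.5, 14]); Subtracting the remaining from the first: none of the subtracted shapes is present at this height, so the result so far is unchanged — boundary = 42.61 mm. Overall, the cross-section is a single solid region. Total boundary length (outer) = 42.61 mm.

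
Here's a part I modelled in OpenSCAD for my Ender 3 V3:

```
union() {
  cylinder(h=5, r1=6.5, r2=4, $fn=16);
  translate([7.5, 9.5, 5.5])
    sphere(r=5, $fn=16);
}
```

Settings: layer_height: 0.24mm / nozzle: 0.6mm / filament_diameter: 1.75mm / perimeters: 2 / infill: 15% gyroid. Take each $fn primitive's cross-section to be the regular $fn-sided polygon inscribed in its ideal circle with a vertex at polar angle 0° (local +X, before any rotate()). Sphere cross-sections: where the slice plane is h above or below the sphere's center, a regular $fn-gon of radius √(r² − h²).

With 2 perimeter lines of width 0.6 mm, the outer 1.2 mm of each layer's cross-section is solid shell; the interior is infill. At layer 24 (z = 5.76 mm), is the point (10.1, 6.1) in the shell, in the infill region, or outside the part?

At z = 5.76 mm: the cone does not reach this height (z outside [0, 5]); the r=5 sphere at (7.5, 9.5) contributes a regular 16-gon of circumradius √(5²−0.26²) = 4.993; Taking the union: only the r=5 sphere at (7.5, 9.5) is present, so the union is just that shape — 1 connected region. Overall, the cross-section is a single solid region. The nearest boundary edge runs (9.41, 4.89)→(11.03, 5.97); distance from the point to it = 0.63 mm. The point is inside the cross-section, 0.63 mm from the nearest boundary — within the 1.2 mm shell band (2 × 0.6).

shell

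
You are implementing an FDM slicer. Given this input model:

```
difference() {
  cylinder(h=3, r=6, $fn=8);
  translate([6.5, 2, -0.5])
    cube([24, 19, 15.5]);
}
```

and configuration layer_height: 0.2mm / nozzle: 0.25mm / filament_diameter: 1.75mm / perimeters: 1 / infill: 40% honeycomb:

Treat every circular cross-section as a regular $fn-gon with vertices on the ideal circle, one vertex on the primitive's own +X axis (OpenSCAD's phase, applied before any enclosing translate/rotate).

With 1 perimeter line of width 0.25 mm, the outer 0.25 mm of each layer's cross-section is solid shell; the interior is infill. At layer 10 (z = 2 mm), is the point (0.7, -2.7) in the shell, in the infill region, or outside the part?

At z = 2 mm: the r=6 cylinder gives a regular 8-gon of circumradius 6 (constant along its height); the cube at (6.5, 2) (footprint 24×19) is included at this height; After the difference (first − rest): starting from the r=6 cylinder, the 24×19 cube at (6.5, 2) misses the remaining region (no effect) — 1 connected region. Overall, the cross-section is a single solid region. The nearest boundary edge runs (4.24, -4.24)→(-0.00, -6.00); distance from the point to it = 2.78 mm. The point is inside the cross-section and 2.78 mm from the nearest boundary — more than the 0.25 mm shell width (1 × 0.25), so it's in the infill interior.

infill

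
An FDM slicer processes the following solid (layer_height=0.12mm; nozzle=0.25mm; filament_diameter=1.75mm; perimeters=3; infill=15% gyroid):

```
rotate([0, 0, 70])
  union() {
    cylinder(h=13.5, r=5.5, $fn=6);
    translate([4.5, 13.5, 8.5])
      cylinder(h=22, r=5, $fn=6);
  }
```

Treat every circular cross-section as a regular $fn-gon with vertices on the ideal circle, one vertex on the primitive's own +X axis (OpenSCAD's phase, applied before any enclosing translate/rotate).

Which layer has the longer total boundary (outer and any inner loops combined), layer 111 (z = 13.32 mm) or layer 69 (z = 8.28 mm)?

Layer 111 (z = 13.32): the cylinder: section is a regular 6-gon, circumradius r=5.5 (perimeter = 2·6·5.500·sin(180°/6) = 33.00 mm); the r=5 cylinder at (4.5, 13.5) gives a regular 6-gon of circumradius 5 (constant along its height) (perimeter = 2·6·5.000·sin(180°/6) = 30.00 mm); Merging all regions: the 2 present regions are separate (no shared area or edge), so areas and boundary lengths simply add and each stays a separate island — boundary = 63.00 mm; (whole slice rotated 70° about Z — lengths, areas and connectivity unchanged). So its perimeter = 63.00 mm. Layer 69 (z = 8.28): the r=5.5 cylinder gives a regular 6-gon of circumradius 5.5 (constant along its height) (perimeter = 2·6·5.500·sin(180°/6) = 33.00 mm); the cylinder at (4.5, 13.5) does not reach this height (z outside [8.5, 30.5]); Combining (union): only the r=5.5 cylinder is present, so the union is just that shape — boundary = 33.00 mm; (whole slice rotated 70° about Z — lengths, areas and connectivity unchanged). So its perimeter = 33.00 mm. Layer 111 is larger (63.00 vs 33.00 mm).

layer 111 (z = 13.32 mm)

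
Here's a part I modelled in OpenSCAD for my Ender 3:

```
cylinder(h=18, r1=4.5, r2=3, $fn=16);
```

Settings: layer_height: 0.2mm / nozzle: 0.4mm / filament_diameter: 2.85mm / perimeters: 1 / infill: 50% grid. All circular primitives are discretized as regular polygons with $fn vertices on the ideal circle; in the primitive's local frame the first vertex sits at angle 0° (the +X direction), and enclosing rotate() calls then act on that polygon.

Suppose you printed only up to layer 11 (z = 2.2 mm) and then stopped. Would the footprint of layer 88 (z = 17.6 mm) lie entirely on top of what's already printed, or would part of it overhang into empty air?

entirely on top

Compare the two slices. At z = 2.2: the cone: at t=0.122 of its height the radius interpolates to r₁+(r₂−r₁)t = 4.317, giving a regular 16-gon of that circumradius (area = (16/2)·4.317²·sin(360°/16) = 57.05 mm²). At z = 17.6: the cone contributes a regular 16-gon of circumradius 3.033 (interpolated between r1=4.5 and r2=3 at t=0.978) (area = (16/2)·3.033²·sin(360°/16) = 28.17 mm²). Checking containment: the cross-section at z = 17.6 is a subset of the cross-section at z = 2.2.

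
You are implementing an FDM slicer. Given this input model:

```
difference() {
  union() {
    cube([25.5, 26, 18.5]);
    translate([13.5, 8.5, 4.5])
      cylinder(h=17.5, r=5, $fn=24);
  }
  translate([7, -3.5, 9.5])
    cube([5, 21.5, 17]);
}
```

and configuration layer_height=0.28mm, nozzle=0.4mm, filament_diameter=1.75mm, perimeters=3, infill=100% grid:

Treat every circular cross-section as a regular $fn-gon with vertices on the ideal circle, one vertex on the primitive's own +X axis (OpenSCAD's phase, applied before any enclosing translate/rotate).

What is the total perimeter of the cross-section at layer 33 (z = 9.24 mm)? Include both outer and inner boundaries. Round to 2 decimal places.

At z = 9.24 mm: the cube is present — its section is the full 25.5×26 rectangle (perimeter 103.00 mm); the r=5 cylinder at (13.5, 8.5) gives a regular 24-gon of circumradius 5 (constant along its height) (perimeter = 2·24·5.000·sin(180°/24) = 31.33 mm); Merging all regions: the r=5 cylinder at (13.5, 8.5) lies entirely inside the 25.5×26 cube, so the union is just the 25.5×26 cube — boundary = 103.00 mm; the cube at (7, -3.5) is absent (z outside [9.5, 26.5]); Subtracting the remaining from the first: none of the subtracted shapes is present at this height, so that combined region is unchanged — boundary = 103.00 mm. Overall, the cross-section is a single solid region. Total boundary length (outer) = 103.00 mm.

103.00 mm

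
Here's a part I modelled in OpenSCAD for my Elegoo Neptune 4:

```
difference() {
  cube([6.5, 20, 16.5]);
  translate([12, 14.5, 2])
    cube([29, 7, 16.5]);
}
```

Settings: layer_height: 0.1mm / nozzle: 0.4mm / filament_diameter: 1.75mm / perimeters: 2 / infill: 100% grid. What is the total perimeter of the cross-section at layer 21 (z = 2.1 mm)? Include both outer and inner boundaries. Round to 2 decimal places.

53.00 mm

At z = 2.1 mm: the 6.5×20 cube contributes its full rectangle (perimeter 53.00 mm); the cube at (12, 14.5) is present — its section is the full 29×7 rectangle (perimeter 72.00 mm); After the difference (first − rest): starting from the 6.5×20 cube, the 29×7 cube at (12, 14.5) misses the remaining region (no effect) — boundary = 53.00 mm. Overall, the cross-section is a single solid region. Total boundary length (outer) = 53.00 mm.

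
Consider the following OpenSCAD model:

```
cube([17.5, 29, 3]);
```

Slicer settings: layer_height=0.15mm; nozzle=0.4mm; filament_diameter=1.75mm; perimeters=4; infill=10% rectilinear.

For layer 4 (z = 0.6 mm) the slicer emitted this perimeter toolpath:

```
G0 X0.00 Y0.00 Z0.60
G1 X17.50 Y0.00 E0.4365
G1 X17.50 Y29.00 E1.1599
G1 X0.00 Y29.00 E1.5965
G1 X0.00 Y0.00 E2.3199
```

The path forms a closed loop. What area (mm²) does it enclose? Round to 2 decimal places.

507.50 mm²

Apply the shoelace formula to the sequence of (X, Y) vertices; enclosed area = 507.50 mm².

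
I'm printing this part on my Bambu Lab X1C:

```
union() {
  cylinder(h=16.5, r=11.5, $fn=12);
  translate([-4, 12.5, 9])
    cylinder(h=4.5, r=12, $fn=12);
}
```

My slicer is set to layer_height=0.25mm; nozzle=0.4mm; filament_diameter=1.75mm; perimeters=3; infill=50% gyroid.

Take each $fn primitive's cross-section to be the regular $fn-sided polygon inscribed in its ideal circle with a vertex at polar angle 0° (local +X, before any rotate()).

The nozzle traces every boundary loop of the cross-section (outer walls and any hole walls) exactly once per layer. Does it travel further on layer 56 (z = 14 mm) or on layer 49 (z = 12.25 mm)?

layer 49 (z = 12.25 mm)

Layer 56 (z = 14): the r=11.5 cylinder contributes a regular 12-gon of circumradius 11.5 (perimeter = 2·12·11.500·sin(180°/12) = 71.43 mm); the cylinder at (-4, 12.5) is absent (z outside [9, 13.5]); Combining (union): only the r=11.5 cylinder is present, so the union is just that shape — boundary = 71.43 mm. So its perimeter = 71.43 mm. Layer 49 (z = 12.25): the r=11.5 cylinder gives a regular 12-gon of circumradius 11.5 (constant along its height) (perimeter = 2·12·11.500·sin(180°/12) = 71.43 mm); the r=12 cylinder at (-4, 12.5) contributes a regular 12-gon of circumradius 12 (perimeter = 2·12·12.000·sin(180°/12) = 74.54 mm); Taking the union: the regions partially overlap (shared area 130.45 mm²), so the edge portions inside another operand are dropped and the merged outline is re-measured after clipping — boundary = 101.38 mm. So its perimeter = 101.38 mm. Layer 49 is larger (101.38 vs 71.43 mm).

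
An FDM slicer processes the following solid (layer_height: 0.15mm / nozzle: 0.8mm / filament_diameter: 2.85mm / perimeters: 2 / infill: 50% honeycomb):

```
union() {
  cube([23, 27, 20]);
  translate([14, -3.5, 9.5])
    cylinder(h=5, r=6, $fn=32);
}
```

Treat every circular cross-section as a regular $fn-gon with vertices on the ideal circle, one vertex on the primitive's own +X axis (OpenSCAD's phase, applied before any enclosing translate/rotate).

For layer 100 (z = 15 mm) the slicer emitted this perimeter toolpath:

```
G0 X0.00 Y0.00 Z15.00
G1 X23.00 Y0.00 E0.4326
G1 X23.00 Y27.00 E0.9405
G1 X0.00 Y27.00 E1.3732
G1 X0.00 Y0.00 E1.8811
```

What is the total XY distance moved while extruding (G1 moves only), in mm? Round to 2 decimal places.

Sum the Euclidean lengths of each G1 segment: total = 100.00 mm.

100.00 mm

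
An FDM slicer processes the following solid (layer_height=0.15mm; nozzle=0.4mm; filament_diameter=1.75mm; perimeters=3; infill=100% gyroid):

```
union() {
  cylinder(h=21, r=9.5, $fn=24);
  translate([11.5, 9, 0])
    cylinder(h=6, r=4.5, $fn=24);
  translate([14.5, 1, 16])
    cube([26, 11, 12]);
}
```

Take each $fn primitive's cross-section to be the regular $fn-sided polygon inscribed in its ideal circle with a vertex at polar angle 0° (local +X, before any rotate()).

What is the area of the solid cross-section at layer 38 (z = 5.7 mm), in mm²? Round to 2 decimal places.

343.19 mm²

At z = 5.7 mm: the r=9.5 cylinder gives a regular 24-gon of circumradius 9.5 (constant along its height) (area = (24/2)·9.500²·sin(360°/24) = 280.30 mm²); the r=4.5 cylinder at (11.5, 9) gives a regular 24-gon of circumradius 4.5 (constant along its height) (area = (24/2)·4.500²·sin(360°/24) = 62.89 mm²); the cube at (14.5, 1) does not reach this height (z outside [16, 28]); Taking the union: the 2 present regions are separate (no shared area or edge), so areas and boundary lengths simply add and each stays a separate island — area = 343.19 mm². Overall, the cross-section has 2 separate islands. Net area = 343.19 mm².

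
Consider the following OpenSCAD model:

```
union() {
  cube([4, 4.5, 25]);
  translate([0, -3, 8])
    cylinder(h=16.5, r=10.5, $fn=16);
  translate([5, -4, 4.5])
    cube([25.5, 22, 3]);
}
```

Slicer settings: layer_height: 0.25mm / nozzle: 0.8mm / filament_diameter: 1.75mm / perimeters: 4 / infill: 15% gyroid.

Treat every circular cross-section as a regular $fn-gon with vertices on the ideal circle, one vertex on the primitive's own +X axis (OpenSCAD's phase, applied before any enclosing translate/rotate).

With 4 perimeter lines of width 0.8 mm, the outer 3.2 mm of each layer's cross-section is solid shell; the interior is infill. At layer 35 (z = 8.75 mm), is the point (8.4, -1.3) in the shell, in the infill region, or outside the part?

At z = 8.75 mm: the cube is present — its section is the full 4×4.5 rectangle; the cylinder at (0, -3): section is a regular 16-gon, circumradius r=10.5; the cube at (5, -4) is not intersected at this z (z outside [4.5, 7.5]); Merging all regions: the 4×4.5 cube lies entirely inside the r=10.5 cylinder at (0, -3), so the union is just the r=10.5 cylinder at (0, -3) — 1 connected region. Overall, the cross-section is a single solid region. The nearest boundary edge runs (9.70, 1.02)→(10.50, -3.00); distance from the point to it = 1.73 mm. The point is inside the cross-section, 1.73 mm from the nearest boundary — within the 3.2 mm shell band (4 × 0.8).

shell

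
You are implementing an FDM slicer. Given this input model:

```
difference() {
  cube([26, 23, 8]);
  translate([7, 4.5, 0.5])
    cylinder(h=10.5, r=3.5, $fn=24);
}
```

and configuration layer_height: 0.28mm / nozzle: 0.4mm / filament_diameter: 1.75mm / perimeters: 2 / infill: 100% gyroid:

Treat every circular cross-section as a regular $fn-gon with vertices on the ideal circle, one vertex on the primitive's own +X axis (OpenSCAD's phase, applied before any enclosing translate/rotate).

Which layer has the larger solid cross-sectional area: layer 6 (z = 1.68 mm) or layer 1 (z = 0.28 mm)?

layer 1 (z = 0.28 mm)

Layer 6 (z = 1.68): the cube is present — its section is the full 26×23 rectangle (area 598.00 mm²); the r=3.5 cylinder at (7, 4.5) gives a regular 24-gon of circumradius 3.5 (constant along its height) (area = (24/2)·3.500²·sin(360°/24) = 38.05 mm²); Subtracting the remaining from the first: starting from the 26×23 cube (598.00 mm²), the r=3.5 cylinder at (7, 4.5) lies wholly inside it (removes its full 38.05 mm² and its 21.93 mm outline becomes a hole wall) — area = 559.95 mm². So its area = 559.95 mm². Layer 1 (z = 0.28): the cube (footprint 26×23) is included at this height (area 598.00 mm²); the cylinder at (7, 4.5) is absent (z outside [0.5, 11]); Taking the first minus the rest: none of the subtracted shapes is present at this height, so the 26×23 cube is unchanged — area = 598.00 mm². So its area = 598.00 mm². Layer 1 is larger (598.00 vs 559.95 mm²).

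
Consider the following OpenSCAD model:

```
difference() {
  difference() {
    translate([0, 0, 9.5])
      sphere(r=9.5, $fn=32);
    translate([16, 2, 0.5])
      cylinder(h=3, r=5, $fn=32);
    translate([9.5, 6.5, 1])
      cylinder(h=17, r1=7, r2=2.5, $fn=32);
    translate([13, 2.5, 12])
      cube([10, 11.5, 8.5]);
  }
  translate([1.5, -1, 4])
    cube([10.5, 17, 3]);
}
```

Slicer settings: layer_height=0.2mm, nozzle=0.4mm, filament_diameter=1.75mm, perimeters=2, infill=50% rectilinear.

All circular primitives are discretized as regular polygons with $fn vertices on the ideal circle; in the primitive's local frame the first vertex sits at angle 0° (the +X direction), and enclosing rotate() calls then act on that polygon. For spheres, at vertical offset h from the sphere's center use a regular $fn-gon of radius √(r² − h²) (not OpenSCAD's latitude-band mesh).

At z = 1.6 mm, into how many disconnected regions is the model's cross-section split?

1

At z = 1.6 mm: the r=9.5 sphere slices to a regular 32-gon of circumradius 5.276 (√(r²−h²) with h=7.9 from center); the cylinder at (16, 2): section is a regular 32-gon, circumradius r=5; the cone at (9.5, 6.5) contributes a regular 32-gon of circumradius 6.841 (interpolated between r1=7 and r2=2.5 at t=0.035); the cube at (13, 2.5) is not intersected at this z (z outside [12, 20.5]); After the difference (first − rest): starting from the r=9.5 sphere, the r=5 cylinder at (16, 2) misses the remaining region (no effect); the cone at (9.5, 6.5) partially overlaps it — only the 1.38 mm² overlap (of its 146.09 mm²) is removed, clipping the outline — 1 connected region; the cube at (1.5, -1) is not intersected at this z (z outside [4, 7]); After the difference (first − rest): none of the subtracted shapes is present at this height, so the result so far is unchanged — 1 connected region. The result has 1 disconnected region.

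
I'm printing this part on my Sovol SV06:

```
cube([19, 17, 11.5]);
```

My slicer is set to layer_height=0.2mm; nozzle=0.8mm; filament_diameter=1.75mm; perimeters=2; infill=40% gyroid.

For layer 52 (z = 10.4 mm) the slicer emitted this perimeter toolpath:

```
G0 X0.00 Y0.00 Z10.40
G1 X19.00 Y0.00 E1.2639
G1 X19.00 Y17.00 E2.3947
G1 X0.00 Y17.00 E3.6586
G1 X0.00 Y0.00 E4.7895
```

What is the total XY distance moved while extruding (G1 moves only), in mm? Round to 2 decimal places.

72.00 mm

Sum the Euclidean lengths of each G1 segment: total = 72.00 mm.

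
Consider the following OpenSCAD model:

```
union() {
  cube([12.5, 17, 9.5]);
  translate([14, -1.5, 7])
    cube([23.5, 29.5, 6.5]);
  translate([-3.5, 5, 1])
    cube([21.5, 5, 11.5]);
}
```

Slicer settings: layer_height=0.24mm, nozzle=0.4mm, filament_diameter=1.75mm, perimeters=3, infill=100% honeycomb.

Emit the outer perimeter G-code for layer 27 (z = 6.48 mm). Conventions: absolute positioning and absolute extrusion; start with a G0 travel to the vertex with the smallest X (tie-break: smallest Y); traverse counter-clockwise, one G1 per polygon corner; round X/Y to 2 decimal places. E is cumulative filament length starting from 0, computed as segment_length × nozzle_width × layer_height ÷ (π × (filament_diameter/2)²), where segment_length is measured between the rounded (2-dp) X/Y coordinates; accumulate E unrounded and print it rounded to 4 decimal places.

G0 X-3.50 Y5.00 Z6.48
G1 X0.00 Y5.00 E0.1397
G1 X0.00 Y0.00 E0.3393
G1 X12.50 Y0.00 E0.8382
G1 X12.50 Y5.00 E1.0377
G1 X18.00 Y5.00 E1.2572
G1 X18.00 Y10.00 E1.4568
G1 X12.50 Y10.00 E1.6763
G1 X12.50 Y17.00 E1.9557
G1 X0.00 Y17.00 E2.4546
G1 X0.00 Y10.00 E2.7340
G1 X-3.50 Y10.00 E2.8737
G1 X-3.50 Y5.00 E3.0732

At z = 6.48 mm: the cube is present — its section is the full 12.5×17 rectangle; the cube at (14, -1.5) is not intersected at this z (z outside [7, 13.5]); the cube at (-3.5, 5) (footprint 21.5×5) is included at this height; Merging all regions: the regions partially overlap (shared area 62.50 mm²), so overlapping operands fuse into one piece — 1 connected region. The outline is a single polygon with 12 vertices. Extrusion per mm of travel: 0.4 × 0.24 / (π × 0.875²) = 0.039912. Accumulating E over each segment gives final E = 3.0732.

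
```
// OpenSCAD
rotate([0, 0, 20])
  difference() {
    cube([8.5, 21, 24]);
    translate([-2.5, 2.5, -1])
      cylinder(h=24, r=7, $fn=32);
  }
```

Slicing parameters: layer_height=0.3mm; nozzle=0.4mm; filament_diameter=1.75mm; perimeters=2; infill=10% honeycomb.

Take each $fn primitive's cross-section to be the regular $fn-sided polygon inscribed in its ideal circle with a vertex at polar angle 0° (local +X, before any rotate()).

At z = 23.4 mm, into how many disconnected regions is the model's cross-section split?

At z = 23.4 mm: the 8.5×21 cube contributes its full rectangle; the cylinder at (-2.5, 2.5) is not intersected at this z (z outside [-1, 23]); Subtracting the remaining from the first: none of the subtracted shapes is present at this height, so the 8.5×21 cube is unchanged — 1 connected region; (whole slice rotated 20° about Z — lengths, areas and connectivity unchanged). The result has 1 disconnected region.

1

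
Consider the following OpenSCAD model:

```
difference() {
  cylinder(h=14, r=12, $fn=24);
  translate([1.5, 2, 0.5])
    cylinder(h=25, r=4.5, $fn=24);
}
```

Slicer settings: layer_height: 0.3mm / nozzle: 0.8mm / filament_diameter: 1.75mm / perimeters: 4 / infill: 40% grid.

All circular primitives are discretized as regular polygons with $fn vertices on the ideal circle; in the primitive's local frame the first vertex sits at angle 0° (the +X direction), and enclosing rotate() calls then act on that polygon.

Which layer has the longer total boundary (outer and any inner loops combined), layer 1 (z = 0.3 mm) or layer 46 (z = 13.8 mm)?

Layer 1 (z = 0.3): the cylinder: section is a regular 24-gon, circumradius r=12 (perimeter = 2·24·12.000·sin(180°/24) = 75.18 mm); the cylinder at (1.5, 2) is absent (z outside [0.5, 25.5]); After the difference (first − rest): none of the subtracted shapes is present at this height, so the r=12 cylinder is unchanged — boundary = 75.18 mm. So its perimeter = 75.18 mm. Layer 46 (z = 13.8): the cylinder: section is a regular 24-gon, circumradius r=12 (perimeter = 2·24·12.000·sin(180°/24) = 75.18 mm); the r=4.5 cylinder at (1.5, 2) contributes a regular 24-gon of circumradius 4.5 (perimeter = 2·24·4.500·sin(180°/24) = 28.19 mm); After the difference (first − rest): starting from the r=12 cylinder, the r=4.5 cylinder at (1.5, 2) lies wholly inside it (removes its full 62.89 mm² and its 28.19 mm outline becomes a hole wall) — boundary (outer + 1 inner loop) = 103.38 mm. So its perimeter = 103.38 mm. Layer 46 is larger (103.38 vs 75.18 mm).

layer 46 (z = 13.8 mm)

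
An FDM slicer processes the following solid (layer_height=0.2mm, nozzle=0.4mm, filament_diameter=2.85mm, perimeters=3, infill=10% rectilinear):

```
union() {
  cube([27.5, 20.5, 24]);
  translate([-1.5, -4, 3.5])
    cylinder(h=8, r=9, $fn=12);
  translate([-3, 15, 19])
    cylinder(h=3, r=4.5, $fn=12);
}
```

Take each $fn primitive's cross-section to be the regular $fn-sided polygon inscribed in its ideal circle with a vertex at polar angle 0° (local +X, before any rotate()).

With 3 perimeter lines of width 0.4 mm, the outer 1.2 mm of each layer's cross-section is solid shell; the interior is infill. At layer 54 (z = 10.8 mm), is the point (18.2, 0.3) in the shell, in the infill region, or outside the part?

At z = 10.8 mm: the 27.5×20.5 cube contributes its full rectangle; the r=9 cylinder at (-1.5, -4) contributes a regular 12-gon of circumradius 9; the cylinder at (-3, 15) is not intersected at this z (z outside [19, 22]); Taking the union: the regions partially overlap (shared area 19.70 mm²), so overlapping operands fuse into one piece — 1 connected region. Overall, the cross-section is a single solid region. The nearest boundary edge runs (27.50, 0.00)→(6.43, 0.00); distance from the point to it = 0.30 mm. The point is inside the cross-section, 0.30 mm from the nearest boundary — within the 1.2 mm shell band (3 × 0.4).

shell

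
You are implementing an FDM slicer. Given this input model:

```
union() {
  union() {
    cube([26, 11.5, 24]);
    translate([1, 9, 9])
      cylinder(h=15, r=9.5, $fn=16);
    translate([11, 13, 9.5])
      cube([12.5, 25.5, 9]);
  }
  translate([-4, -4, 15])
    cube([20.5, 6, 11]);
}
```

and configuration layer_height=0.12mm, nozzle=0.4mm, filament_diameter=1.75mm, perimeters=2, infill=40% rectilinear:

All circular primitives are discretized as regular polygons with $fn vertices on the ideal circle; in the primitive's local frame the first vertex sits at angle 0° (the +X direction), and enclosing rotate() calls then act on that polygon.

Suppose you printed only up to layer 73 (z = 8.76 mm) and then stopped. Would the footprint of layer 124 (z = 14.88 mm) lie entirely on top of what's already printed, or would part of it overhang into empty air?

Compare the two slices. At z = 8.76: the 26×11.5 cube contributes its full rectangle (area 299.00 mm²); the cylinder at (1, 9) is not intersected at this z (z outside [9, 24]); the cube at (11, 13) is absent (z outside [9.5, 18.5]); Taking the union: only the 26×11.5 cube is present, so the union is just that shape — area = 299.00 mm²; the cube at (-4, -4) is not intersected at this z (z outside [15, 26]); Combining (union): only the result so far is present, so the union is just that shape — area = 299.00 mm². At z = 14.88: the 26×11.5 cube contributes its full rectangle (area 299.00 mm²); the cylinder at (1, 9): section is a regular 16-gon, circumradius r=9.5 (area = (16/2)·9.500²·sin(360°/16) = 276.30 mm²); the 12.5×25.5 cube at (11, 13) contributes its full rectangle (area 318.75 mm²); Merging all regions: the regions partially overlap — summed areas 894.05 mm² minus the doubly-counted overlap 103.07 mm² gives 790.97 mm² — area = 790.97 mm²; the cube at (-4, -4) does not reach this height (z outside [15, 26]); Merging all regions: only that combined region is present, so the union is just that shape — area = 790.97 mm². Checking containment: at z = 14.88 the cross-section extends beyond the z = 8.76 cross-section by about 491.97 mm².

part overhangs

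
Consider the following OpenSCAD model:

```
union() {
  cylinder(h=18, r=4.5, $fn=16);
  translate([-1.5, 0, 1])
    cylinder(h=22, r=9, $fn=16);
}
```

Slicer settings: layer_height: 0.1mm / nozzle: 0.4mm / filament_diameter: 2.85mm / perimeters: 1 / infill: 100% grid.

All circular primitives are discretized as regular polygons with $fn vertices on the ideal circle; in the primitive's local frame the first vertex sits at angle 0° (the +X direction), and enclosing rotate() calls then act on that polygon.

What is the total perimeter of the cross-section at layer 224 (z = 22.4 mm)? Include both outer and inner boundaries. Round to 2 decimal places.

56.19 mm

At z = 22.4 mm: the cylinder is absent (z outside [0, 18]); the r=9 cylinder at (-1.5, 0) gives a regular 16-gon of circumradius 9 (constant along its height) (perimeter = 2·16·9.000·sin(180°/16) = 56.19 mm); Merging all regions: only the r=9 cylinder at (-1.5, 0) is present, so the union is just that shape — boundary = 56.19 mm. Overall, the cross-section is a single solid region. Total boundary length (outer) = 56.19 mm.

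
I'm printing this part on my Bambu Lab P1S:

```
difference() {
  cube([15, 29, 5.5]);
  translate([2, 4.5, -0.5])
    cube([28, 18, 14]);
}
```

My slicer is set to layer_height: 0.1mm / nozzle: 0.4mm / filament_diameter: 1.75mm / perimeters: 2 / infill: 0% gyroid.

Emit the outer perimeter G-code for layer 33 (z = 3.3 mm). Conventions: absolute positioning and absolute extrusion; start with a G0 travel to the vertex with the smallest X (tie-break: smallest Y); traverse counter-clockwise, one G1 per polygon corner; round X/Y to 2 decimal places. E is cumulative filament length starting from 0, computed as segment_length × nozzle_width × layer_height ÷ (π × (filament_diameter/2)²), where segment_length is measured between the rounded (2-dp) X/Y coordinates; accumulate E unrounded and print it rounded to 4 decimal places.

G0 X0.00 Y0.00 Z3.30
G1 X15.00 Y0.00 E0.2495
G1 X15.00 Y4.50 E0.3243
G1 X2.00 Y4.50 E0.5405
G1 X2.00 Y22.50 E0.8398
G1 X15.00 Y22.50 E1.0560
G1 X15.00 Y29.00 E1.1641
G1 X0.00 Y29.00 E1.4136
G1 X0.00 Y0.00 E1.8958

At z = 3.3 mm: the 15×29 cube contributes its full rectangle; the 28×18 cube at (2, 4.5) contributes its full rectangle; Subtracting the remaining from the first: starting from the 15×29 cube, the 28×18 cube at (2, 4.5) partially overlaps it — only the 234.00 mm² overlap (of its 504.00 mm²) is removed, clipping the outline — 1 connected region. The outline is a single polygon with 8 vertices. Extrusion per mm of travel: 0.4 × 0.1 / (π × 0.875²) = 0.016630. Accumulating E over each segment gives final E = 1.8958.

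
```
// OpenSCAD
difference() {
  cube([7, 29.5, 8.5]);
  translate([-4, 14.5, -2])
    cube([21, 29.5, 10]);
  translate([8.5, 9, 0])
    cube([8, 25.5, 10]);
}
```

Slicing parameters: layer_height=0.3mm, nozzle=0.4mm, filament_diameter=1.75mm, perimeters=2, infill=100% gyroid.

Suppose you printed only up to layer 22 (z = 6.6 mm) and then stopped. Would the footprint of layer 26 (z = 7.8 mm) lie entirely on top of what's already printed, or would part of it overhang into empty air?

entirely on top

Compare the two slices. At z = 6.6: the cube is present — its section is the full 7×29.5 rectangle (area 206.50 mm²); the 21×29.5 cube at (-4, 14.5) contributes its full rectangle (area 619.50 mm²); the 8×25.5 cube at (8.5, 9) contributes its full rectangle (area 204.00 mm²); Subtracting the remaining from the first: starting from the 7×29.5 cube (206.50 mm²), the 21×29.5 cube at (-4, 14.5) partially overlaps it — only the 105.00 mm² overlap (of its 619.50 mm²) is removed, clipping the outline; the 8×25.5 cube at (8.5, 9) misses the remaining region (no effect) — area = 101.50 mm². At z = 7.8: the cube is present — its section is the full 7×29.5 rectangle (area 206.50 mm²); the cube at (-4, 14.5) (footprint 21×29.5) is included at this height (area 619.50 mm²); the cube at (8.5, 9) is present — its section is the full 8×25.5 rectangle (area 204.00 mm²); Subtracting the remaining from the first: starting from the 7×29.5 cube (206.50 mm²), the 21×29.5 cube at (-4, 14.5) partially overlaps it — only the 105.00 mm² overlap (of its 619.50 mm²) is removed, clipping the outline; the 8×25.5 cube at (8.5, 9) misses the remaining region (no effect) — area = 101.50 mm². Checking containment: the cross-section at z = 7.8 is a subset of the cross-section at z = 6.6.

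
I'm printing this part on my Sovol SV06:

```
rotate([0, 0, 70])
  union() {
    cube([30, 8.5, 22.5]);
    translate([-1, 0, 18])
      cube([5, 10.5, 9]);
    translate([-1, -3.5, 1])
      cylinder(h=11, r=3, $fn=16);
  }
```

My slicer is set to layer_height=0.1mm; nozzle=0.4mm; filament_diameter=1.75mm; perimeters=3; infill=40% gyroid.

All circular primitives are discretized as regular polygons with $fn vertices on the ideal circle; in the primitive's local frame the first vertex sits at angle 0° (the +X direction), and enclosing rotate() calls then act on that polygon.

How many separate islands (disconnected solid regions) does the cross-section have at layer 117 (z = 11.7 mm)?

At z = 11.7 mm: the cube (footprint 30×8.5) is included at this height; the cube at (-1, 0) does not reach this height (z outside [18, 27]); the r=3 cylinder at (-1, -3.5) contributes a regular 16-gon of circumradius 3; Taking the union: the 2 present regions are separate (no shared area or edge), so areas and boundary lengths simply add and each stays a separate island — 2 connected regions; (rotated 70° about Z; rotation is an isometry so areas/perimeters/island counts are preserved). Overall, the cross-section has 2 separate islands. Island count = 2.

2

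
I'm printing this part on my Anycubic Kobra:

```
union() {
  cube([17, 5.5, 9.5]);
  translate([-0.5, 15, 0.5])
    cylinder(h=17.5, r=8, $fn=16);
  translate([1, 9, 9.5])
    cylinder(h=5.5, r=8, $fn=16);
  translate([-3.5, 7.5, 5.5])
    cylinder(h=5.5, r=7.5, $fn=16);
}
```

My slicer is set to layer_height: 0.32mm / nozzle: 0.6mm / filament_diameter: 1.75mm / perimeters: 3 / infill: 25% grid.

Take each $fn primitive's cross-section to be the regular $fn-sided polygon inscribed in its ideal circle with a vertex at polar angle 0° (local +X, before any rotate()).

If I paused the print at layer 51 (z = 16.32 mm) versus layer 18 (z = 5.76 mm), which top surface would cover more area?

layer 18 (z = 5.76 mm)

Layer 51 (z = 16.32): the cube is absent (z outside [0, 9.5]); the cylinder at (-0.5, 15): section is a regular 16-gon, circumradius r=8 (area = (16/2)·8.000²·sin(360°/16) = 195.93 mm²); the cylinder at (1, 9) does not reach this height (z outside [9.5, 15]); the cylinder at (-3.5, 7.5) is absent (z outside [5.5, 11]); Merging all regions: only the r=8 cylinder at (-0.5, 15) is present, so the union is just that shape — area = 195.93 mm². So its area = 195.93 mm². Layer 18 (z = 5.76): the cube (footprint 17×5.5) is included at this height (area 93.50 mm²); the r=8 cylinder at (-0.5, 15) contributes a regular 16-gon of circumradius 8 (area = (16/2)·8.000²·sin(360°/16) = 195.93 mm²); the cylinder at (1, 9) does not reach this height (z outside [9.5, 15]); the r=7.5 cylinder at (-3.5, 7.5) gives a regular 16-gon of circumradius 7.5 (constant along its height) (area = (16/2)·7.500²·sin(360°/16) = 172.21 mm²); Taking the union: the regions partially overlap — summed areas 461.64 mm² minus the doubly-counted overlap 76.70 mm² gives 384.95 mm² — area = 384.95 mm². So its area = 384.95 mm². Layer 18 is larger (384.95 vs 195.93 mm²).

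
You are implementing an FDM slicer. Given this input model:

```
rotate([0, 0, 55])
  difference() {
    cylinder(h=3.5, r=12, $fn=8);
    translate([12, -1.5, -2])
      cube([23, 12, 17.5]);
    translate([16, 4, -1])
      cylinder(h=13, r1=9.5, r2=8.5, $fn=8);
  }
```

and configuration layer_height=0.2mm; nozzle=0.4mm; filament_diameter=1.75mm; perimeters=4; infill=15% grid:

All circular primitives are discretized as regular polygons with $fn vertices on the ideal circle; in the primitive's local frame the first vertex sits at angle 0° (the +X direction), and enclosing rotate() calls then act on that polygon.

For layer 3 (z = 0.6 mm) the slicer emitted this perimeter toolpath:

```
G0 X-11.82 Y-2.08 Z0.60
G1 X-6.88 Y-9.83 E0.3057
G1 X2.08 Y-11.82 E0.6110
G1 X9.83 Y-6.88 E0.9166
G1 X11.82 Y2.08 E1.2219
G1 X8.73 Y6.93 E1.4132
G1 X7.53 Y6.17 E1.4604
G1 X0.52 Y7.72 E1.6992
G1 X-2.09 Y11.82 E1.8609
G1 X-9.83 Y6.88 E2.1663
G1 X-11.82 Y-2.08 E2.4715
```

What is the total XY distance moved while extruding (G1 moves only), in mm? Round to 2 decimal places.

Sum the Euclidean lengths of each G1 segment: total = 74.31 mm.

74.31 mm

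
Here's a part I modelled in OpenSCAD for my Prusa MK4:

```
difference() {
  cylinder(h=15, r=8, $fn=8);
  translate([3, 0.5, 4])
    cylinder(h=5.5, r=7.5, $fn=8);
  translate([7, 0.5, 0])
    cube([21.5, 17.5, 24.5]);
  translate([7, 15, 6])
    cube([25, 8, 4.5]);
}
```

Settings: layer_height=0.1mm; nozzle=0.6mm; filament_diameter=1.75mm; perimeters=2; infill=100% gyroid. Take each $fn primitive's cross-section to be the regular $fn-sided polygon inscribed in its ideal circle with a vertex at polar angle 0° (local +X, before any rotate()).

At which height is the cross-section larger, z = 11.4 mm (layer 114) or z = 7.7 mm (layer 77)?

layer 114 (z = 11.4 mm)

Layer 114 (z = 11.4): the r=8 cylinder gives a regular 8-gon of circumradius 8 (constant along its height) (area = (8/2)·8.000²·sin(360°/8) = 181.02 mm²); the cylinder at (3, 0.5) is not intersected at this z (z outside [4, 9.5]); the cube at (7, 0.5) is present — its section is the full 21.5×17.5 rectangle (area 376.25 mm²); the cube at (7, 15) is not intersected at this z (z outside [6, 10.5]); Taking the first minus the rest: starting from the r=8 cylinder (181.02 mm²), the 21.5×17.5 cube at (7, 0.5) partially overlaps it — only the 0.76 mm² overlap (of its 376.25 mm²) is removed, clipping the outline — area = 180.26 mm². So its area = 180.26 mm². Layer 77 (z = 7.7): the r=8 cylinder gives a regular 8-gon of circumradius 8 (constant along its height) (area = (8/2)·8.000²·sin(360°/8) = 181.02 mm²); the cylinder at (3, 0.5): section is a regular 8-gon, circumradius r=7.5 (area = (8/2)·7.500²·sin(360°/8) = 159.10 mm²); the 21.5×17.5 cube at (7, 0.5) contributes its full rectangle (area 376.25 mm²); the cube at (7, 15) is present — its section is the full 25×8 rectangle (area 200.00 mm²); Subtracting the remaining from the first: starting from the r=8 cylinder (181.02 mm²), the r=7.5 cylinder at (3, 0.5) partially overlaps it — only the 124.82 mm² overlap (of its 159.10 mm²) is removed, clipping the outline; the 21.5×17.5 cube at (7, 0.5) misses the remaining region (no effect); the 25×8 cube at (7, 15) misses the remaining region (no effect) — area = 56.20 mm². So its area = 56.20 mm². Layer 114 is larger (180.26 vs 56.20 mm²).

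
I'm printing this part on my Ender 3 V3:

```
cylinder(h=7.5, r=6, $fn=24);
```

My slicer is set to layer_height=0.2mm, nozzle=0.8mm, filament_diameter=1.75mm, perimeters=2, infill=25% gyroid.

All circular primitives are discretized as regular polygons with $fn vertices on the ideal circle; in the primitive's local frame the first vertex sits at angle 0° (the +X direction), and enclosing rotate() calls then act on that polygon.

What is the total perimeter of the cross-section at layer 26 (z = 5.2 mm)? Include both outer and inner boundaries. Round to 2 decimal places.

37.59 mm

At z = 5.2 mm: the cylinder: section is a regular 24-gon, circumradius r=6 (perimeter = 2·24·6.000·sin(180°/24) = 37.59 mm). Overall, the cross-section is a single solid region. Total boundary length (outer) = 37.59 mm.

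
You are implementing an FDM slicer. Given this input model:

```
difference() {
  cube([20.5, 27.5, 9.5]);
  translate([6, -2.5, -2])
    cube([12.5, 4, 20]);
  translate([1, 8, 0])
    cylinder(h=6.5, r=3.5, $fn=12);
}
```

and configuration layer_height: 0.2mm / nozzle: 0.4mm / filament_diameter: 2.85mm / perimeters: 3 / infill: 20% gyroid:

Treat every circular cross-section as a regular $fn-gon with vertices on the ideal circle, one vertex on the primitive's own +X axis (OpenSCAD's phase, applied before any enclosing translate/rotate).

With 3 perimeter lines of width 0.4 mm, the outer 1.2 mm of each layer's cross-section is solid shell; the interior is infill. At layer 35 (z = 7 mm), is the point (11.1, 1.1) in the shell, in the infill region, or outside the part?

At z = 7 mm: the cube is present — its section is the full 20.5×27.5 rectangle; the cube at (6, -2.5) (footprint 12.5×4) is included at this height; the cylinder at (1, 8) is not intersected at this z (z outside [0, 6.5]); Subtracting the remaining from the first: starting from the 20.5×27.5 cube, the 12.5×4 cube at (6, -2.5) partially overlaps it — only the 18.75 mm² overlap (of its 50.00 mm²) is removed, clipping the outline — 1 connected region. Overall, the cross-section is a single solid region. The nearest boundary edge runs (18.50, 1.50)→(6.00, 1.50); distance from the point to it = 0.40 mm. The point is not inside any of the regions above, so it lies outside the cross-section (0.40 mm from the nearest boundary).

outside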